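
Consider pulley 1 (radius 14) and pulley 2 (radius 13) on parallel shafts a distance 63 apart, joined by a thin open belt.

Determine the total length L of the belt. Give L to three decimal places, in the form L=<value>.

open belt: β = asin((r2−r1)/C) = asin(-1/63) = -0.9095°
wrap1 = π − 2β = 181.8190°
wrap2 = π + 2β = 178.1810°
tangent length = C·cosβ = 62.9921
L = r1·wrap1 + r2·wrap2 + 2·C·cosβ = 14·3.1733 + 13·3.1098 + 2·62.9921 = 210.8389

L=210.839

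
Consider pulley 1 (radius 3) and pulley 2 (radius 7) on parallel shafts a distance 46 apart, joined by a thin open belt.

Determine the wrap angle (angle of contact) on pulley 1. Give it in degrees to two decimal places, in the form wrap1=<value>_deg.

wrap1=170.02_deg

open belt: β = asin((r2−r1)/C) = asin(4/46) = 4.9885°
wrap1 = π − 2β = 170.0229°
wrap2 = π + 2β = 189.9771°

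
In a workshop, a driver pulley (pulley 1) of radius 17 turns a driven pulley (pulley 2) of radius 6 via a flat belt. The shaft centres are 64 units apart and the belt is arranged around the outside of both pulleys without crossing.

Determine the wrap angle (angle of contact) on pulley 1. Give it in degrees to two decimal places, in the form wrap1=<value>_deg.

open belt: β = asin((r2−r1)/C) = asin(-11/64) = -9.8969°
wrap1 = π − 2β = 199.7937°
wrap2 = π + 2β = 160.2063°

wrap1=199.79_deg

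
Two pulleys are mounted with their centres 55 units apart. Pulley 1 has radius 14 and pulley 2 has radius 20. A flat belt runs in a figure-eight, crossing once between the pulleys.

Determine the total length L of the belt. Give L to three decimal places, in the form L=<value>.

crossed belt: β = asin((r1+r2)/C) = asin(34/55) = 38.1835°
wrap1 = wrap2 = π + 2β = 256.3670°
tangent length = C·cosβ = 43.2319
L = (r1+r2)·wrap + 2·C·cosβ = 34·4.4744 + 2·43.2319 = 238.5951

L=238.595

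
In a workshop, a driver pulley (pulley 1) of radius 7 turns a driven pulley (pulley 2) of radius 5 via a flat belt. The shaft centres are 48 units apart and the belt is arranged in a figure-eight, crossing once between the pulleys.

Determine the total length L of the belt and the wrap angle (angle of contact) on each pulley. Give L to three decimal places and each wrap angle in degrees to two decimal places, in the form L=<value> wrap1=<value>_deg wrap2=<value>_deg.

L=136.715 wrap1=208.96_deg wrap2=208.96_deg

crossed belt: β = asin((r1+r2)/C) = asin(12/48) = 14.4775°
wrap1 = wrap2 = π + 2β = 208.9550°
tangent length = C·cosβ = 46.4758
L = (r1+r2)·wrap + 2·C·cosβ = 12·3.6470 + 2·46.4758 = 136.7150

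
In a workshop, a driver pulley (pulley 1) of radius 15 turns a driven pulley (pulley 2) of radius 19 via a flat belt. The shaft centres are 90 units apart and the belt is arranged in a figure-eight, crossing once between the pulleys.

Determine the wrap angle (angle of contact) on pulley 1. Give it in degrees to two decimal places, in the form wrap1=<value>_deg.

crossed belt: β = asin((r1+r2)/C) = asin(34/90) = 22.1961°
wrap1 = wrap2 = π + 2β = 224.3922°

wrap1=224.39_deg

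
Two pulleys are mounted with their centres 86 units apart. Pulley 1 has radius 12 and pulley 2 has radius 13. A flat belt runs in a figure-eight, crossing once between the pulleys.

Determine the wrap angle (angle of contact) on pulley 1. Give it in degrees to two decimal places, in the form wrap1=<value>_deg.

crossed belt: β = asin((r1+r2)/C) = asin(25/86) = 16.8997°
wrap1 = wrap2 = π + 2β = 213.7995°

wrap1=213.80_deg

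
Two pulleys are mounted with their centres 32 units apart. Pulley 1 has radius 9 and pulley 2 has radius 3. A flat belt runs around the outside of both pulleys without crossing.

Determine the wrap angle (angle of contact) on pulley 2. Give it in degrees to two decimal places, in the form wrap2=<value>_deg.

open belt: β = asin((r2−r1)/C) = asin(-6/32) = -10.8069°
wrap1 = π − 2β = 201.6138°
wrap2 = π + 2β = 158.3862°

wrap2=158.39_deg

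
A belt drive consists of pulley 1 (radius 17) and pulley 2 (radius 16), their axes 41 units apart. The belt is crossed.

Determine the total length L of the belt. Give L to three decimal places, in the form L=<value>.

L=214.076

crossed belt: β = asin((r1+r2)/C) = asin(33/41) = 53.5985°
wrap1 = wrap2 = π + 2β = 287.1970°
tangent length = C·cosβ = 24.3311
L = (r1+r2)·wrap + 2·C·cosβ = 33·5.0125 + 2·24.3311 = 214.0757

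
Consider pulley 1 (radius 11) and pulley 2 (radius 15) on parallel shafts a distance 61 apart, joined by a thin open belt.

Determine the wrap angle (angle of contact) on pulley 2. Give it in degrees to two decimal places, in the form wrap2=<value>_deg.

wrap2=187.52_deg

open belt: β = asin((r2−r1)/C) = asin(4/61) = 3.7598°
wrap1 = π − 2β = 172.4804°
wrap2 = π + 2β = 187.5196°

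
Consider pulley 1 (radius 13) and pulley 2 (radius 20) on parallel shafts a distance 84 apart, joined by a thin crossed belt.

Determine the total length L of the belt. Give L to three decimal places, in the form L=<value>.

crossed belt: β = asin((r1+r2)/C) = asin(33/84) = 23.1324°
wrap1 = wrap2 = π + 2β = 226.2648°
tangent length = C·cosβ = 77.2464
L = (r1+r2)·wrap + 2·C·cosβ = 33·3.9491 + 2·77.2464 = 284.8119

L=284.812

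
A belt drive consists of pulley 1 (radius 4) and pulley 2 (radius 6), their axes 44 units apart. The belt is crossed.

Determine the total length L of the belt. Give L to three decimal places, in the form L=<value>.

crossed belt: β = asin((r1+r2)/C) = asin(10/44) = 13.1366°
wrap1 = wrap2 = π + 2β = 206.2731°
tangent length = C·cosβ = 42.8486
L = (r1+r2)·wrap + 2·C·cosβ = 10·3.6001 + 2·42.8486 = 121.6986

L=121.699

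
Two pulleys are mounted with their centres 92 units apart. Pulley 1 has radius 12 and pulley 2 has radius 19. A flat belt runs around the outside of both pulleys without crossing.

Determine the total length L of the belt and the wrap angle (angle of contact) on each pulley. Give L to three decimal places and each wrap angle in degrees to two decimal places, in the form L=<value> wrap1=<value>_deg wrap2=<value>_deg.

L=281.922 wrap1=171.27_deg wrap2=188.73_deg

open belt: β = asin((r2−r1)/C) = asin(7/92) = 4.3637°
wrap1 = π − 2β = 171.2726°
wrap2 = π + 2β = 188.7274°
tangent length = C·cosβ = 91.7333
L = r1·wrap1 + r2·wrap2 + 2·C·cosβ = 12·2.9893 + 19·3.2939 + 2·91.7333 = 281.9222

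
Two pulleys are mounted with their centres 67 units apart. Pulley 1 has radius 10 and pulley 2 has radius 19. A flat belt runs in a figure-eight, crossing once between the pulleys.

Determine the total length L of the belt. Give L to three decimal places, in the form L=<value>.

crossed belt: β = asin((r1+r2)/C) = asin(29/67) = 25.6477°
wrap1 = wrap2 = π + 2β = 231.2953°
tangent length = C·cosβ = 60.3987
L = (r1+r2)·wrap + 2·C·cosβ = 29·4.0369 + 2·60.3987 = 237.8664

L=237.866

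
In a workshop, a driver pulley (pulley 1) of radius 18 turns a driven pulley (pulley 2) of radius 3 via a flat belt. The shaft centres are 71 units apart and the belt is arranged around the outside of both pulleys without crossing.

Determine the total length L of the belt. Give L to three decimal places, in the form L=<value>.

open belt: β = asin((r2−r1)/C) = asin(-15/71) = -12.1966°
wrap1 = π − 2β = 204.3933°
wrap2 = π + 2β = 155.6067°
tangent length = C·cosβ = 69.3974
L = r1·wrap1 + r2·wrap2 + 2·C·cosβ = 18·3.5673 + 3·2.7158 + 2·69.3974 = 211.1544

L=211.154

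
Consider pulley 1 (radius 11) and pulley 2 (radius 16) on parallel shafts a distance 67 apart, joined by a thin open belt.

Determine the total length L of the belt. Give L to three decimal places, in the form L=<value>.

open belt: β = asin((r2−r1)/C) = asin(5/67) = 4.2798°
wrap1 = π − 2β = 171.4404°
wrap2 = π + 2β = 188.5596°
tangent length = C·cosβ = 66.8132
L = r1·wrap1 + r2·wrap2 + 2·C·cosβ = 11·2.9922 + 16·3.2910 + 2·66.8132 = 219.1963

L=219.196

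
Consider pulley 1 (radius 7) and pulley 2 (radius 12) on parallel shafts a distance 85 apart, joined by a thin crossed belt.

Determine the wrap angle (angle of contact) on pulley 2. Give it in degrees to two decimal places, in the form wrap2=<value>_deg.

crossed belt: β = asin((r1+r2)/C) = asin(19/85) = 12.9164°
wrap1 = wrap2 = π + 2β = 205.8328°

wrap2=205.83_deg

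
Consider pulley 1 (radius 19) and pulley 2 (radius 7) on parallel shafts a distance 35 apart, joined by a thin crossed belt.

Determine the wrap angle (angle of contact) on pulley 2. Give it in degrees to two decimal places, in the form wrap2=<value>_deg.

wrap2=275.95_deg

crossed belt: β = asin((r1+r2)/C) = asin(26/35) = 47.9754°
wrap1 = wrap2 = π + 2β = 275.9507°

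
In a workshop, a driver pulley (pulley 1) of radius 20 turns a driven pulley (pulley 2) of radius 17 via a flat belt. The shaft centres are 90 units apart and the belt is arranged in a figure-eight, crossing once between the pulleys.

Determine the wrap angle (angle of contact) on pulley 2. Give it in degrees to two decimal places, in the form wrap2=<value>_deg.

wrap2=228.55_deg

crossed belt: β = asin((r1+r2)/C) = asin(37/90) = 24.2747°
wrap1 = wrap2 = π + 2β = 228.5493°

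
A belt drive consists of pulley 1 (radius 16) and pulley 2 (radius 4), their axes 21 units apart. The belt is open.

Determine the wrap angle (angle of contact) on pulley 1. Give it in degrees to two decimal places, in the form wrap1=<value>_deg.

wrap1=249.70_deg

open belt: β = asin((r2−r1)/C) = asin(-12/21) = -34.8499°
wrap1 = π − 2β = 249.6998°
wrap2 = π + 2β = 110.3002°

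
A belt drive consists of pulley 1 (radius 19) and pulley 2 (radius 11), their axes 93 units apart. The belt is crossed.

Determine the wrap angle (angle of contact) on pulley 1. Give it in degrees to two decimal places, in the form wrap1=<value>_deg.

wrap1=217.64_deg

crossed belt: β = asin((r1+r2)/C) = asin(30/93) = 18.8191°
wrap1 = wrap2 = π + 2β = 217.6381°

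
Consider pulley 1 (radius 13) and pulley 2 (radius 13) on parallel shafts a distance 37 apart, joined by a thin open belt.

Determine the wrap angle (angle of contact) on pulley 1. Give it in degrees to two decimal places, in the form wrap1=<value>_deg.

open belt: β = asin((r2−r1)/C) = asin(0/37) = 0.0000°
wrap1 = π − 2β = 180.0000°
wrap2 = π + 2β = 180.0000°

wrap1=180.00_deg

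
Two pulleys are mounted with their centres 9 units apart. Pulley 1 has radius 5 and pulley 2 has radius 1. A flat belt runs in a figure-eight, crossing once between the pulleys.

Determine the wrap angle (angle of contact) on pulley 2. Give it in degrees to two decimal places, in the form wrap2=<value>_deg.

crossed belt: β = asin((r1+r2)/C) = asin(6/9) = 41.8103°
wrap1 = wrap2 = π + 2β = 263.6206°

wrap2=263.62_deg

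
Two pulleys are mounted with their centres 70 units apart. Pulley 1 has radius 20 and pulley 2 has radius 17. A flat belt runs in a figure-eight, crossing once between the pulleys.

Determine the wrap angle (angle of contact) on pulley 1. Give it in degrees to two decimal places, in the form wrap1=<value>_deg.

crossed belt: β = asin((r1+r2)/C) = asin(37/70) = 31.9090°
wrap1 = wrap2 = π + 2β = 243.8180°

wrap1=243.82_deg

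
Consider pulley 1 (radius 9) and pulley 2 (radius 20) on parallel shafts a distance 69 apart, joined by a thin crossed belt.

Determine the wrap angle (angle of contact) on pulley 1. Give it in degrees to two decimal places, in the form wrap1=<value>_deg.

crossed belt: β = asin((r1+r2)/C) = asin(29/69) = 24.8529°
wrap1 = wrap2 = π + 2β = 229.7058°

wrap1=229.71_deg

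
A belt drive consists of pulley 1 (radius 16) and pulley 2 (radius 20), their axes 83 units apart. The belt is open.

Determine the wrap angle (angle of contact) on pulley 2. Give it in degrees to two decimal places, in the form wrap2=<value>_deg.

open belt: β = asin((r2−r1)/C) = asin(4/83) = 2.7623°
wrap1 = π − 2β = 174.4754°
wrap2 = π + 2β = 185.5246°

wrap2=185.52_deg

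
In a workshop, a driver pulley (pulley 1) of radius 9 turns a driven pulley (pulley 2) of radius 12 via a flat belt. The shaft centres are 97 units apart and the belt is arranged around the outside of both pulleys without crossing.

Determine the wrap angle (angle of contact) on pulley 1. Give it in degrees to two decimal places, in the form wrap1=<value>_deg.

open belt: β = asin((r2−r1)/C) = asin(3/97) = 1.7723°
wrap1 = π − 2β = 176.4554°
wrap2 = π + 2β = 183.5446°

wrap1=176.46_deg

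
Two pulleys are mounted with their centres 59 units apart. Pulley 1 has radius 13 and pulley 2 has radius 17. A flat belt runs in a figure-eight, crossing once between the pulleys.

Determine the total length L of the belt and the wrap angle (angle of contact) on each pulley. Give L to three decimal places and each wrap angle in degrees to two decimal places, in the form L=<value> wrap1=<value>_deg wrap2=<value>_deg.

L=227.860 wrap1=241.12_deg wrap2=241.12_deg

crossed belt: β = asin((r1+r2)/C) = asin(30/59) = 30.5623°
wrap1 = wrap2 = π + 2β = 241.1246°
tangent length = C·cosβ = 50.8035
L = (r1+r2)·wrap + 2·C·cosβ = 30·4.2084 + 2·50.8035 = 227.8596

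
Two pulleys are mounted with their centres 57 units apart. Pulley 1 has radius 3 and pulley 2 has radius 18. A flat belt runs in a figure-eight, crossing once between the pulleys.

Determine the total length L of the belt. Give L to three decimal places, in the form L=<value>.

L=187.802

crossed belt: β = asin((r1+r2)/C) = asin(21/57) = 21.6183°
wrap1 = wrap2 = π + 2β = 223.2365°
tangent length = C·cosβ = 52.9906
L = (r1+r2)·wrap + 2·C·cosβ = 21·3.8962 + 2·52.9906 = 187.8016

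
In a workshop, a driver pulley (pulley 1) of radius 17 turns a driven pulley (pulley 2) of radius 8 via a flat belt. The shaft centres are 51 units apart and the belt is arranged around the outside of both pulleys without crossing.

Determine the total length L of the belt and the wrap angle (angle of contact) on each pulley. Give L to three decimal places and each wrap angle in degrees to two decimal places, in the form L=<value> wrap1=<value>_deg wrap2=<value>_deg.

open belt: β = asin((r2−r1)/C) = asin(-9/51) = -10.1642°
wrap1 = π − 2β = 200.3285°
wrap2 = π + 2β = 159.6715°
tangent length = C·cosβ = 50.1996
L = r1·wrap1 + r2·wrap2 + 2·C·cosβ = 17·3.4964 + 8·2.7868 + 2·50.1996 = 182.1322

L=182.132 wrap1=200.33_deg wrap2=159.67_deg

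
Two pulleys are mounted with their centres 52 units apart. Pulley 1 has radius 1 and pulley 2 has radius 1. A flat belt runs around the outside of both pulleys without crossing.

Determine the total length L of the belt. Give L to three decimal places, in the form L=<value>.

open belt: β = asin((r2−r1)/C) = asin(0/52) = 0.0000°
wrap1 = π − 2β = 180.0000°
wrap2 = π + 2β = 180.0000°
tangent length = C·cosβ = 52.0000
L = r1·wrap1 + r2·wrap2 + 2·C·cosβ = 1·3.1416 + 1·3.1416 + 2·52.0000 = 110.2832

L=110.283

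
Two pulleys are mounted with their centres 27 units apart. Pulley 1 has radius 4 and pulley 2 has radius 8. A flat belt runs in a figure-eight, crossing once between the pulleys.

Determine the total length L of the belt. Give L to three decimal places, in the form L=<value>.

L=97.126

crossed belt: β = asin((r1+r2)/C) = asin(12/27) = 26.3878°
wrap1 = wrap2 = π + 2β = 232.7756°
tangent length = C·cosβ = 24.1868
L = (r1+r2)·wrap + 2·C·cosβ = 12·4.0627 + 2·24.1868 = 97.1260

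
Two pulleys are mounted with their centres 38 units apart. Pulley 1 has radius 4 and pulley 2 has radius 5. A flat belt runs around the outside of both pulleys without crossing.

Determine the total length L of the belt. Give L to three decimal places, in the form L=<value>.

L=104.301

open belt: β = asin((r2−r1)/C) = asin(1/38) = 1.5080°
wrap1 = π − 2β = 176.9841°
wrap2 = π + 2β = 183.0159°
tangent length = C·cosβ = 37.9868
L = r1·wrap1 + r2·wrap2 + 2·C·cosβ = 4·3.0890 + 5·3.1942 + 2·37.9868 = 104.3007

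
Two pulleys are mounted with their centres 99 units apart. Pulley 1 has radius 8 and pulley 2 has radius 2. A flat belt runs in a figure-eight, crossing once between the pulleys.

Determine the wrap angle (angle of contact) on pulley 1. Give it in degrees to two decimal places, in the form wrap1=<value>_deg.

crossed belt: β = asin((r1+r2)/C) = asin(10/99) = 5.7973°
wrap1 = wrap2 = π + 2β = 191.5947°

wrap1=191.59_deg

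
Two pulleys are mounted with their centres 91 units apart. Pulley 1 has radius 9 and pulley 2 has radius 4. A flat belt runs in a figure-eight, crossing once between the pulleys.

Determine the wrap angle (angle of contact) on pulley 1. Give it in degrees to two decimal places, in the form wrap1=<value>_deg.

wrap1=196.43_deg

crossed belt: β = asin((r1+r2)/C) = asin(13/91) = 8.2132°
wrap1 = wrap2 = π + 2β = 196.4264°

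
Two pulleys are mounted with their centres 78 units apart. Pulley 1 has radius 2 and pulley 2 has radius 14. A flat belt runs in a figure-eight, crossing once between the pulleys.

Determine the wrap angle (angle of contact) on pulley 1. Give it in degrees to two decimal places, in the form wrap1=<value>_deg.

wrap1=203.67_deg

crossed belt: β = asin((r1+r2)/C) = asin(16/78) = 11.8370°
wrap1 = wrap2 = π + 2β = 203.6740°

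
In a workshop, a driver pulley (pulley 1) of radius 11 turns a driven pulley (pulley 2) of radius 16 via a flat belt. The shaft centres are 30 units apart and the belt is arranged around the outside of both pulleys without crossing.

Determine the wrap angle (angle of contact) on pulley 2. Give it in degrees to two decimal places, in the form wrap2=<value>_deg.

wrap2=199.19_deg

open belt: β = asin((r2−r1)/C) = asin(5/30) = 9.5941°
wrap1 = π − 2β = 160.8119°
wrap2 = π + 2β = 199.1881°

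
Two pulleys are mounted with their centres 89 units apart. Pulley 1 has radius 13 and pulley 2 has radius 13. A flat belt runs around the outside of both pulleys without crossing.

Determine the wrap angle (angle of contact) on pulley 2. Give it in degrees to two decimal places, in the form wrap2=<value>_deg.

open belt: β = asin((r2−r1)/C) = asin(0/89) = 0.0000°
wrap1 = π − 2β = 180.0000°
wrap2 = π + 2β = 180.0000°

wrap2=180.00_deg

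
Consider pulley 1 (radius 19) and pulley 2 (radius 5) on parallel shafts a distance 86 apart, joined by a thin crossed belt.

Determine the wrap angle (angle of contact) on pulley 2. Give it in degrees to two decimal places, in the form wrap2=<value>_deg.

crossed belt: β = asin((r1+r2)/C) = asin(24/86) = 16.2047°
wrap1 = wrap2 = π + 2β = 212.4094°

wrap2=212.41_deg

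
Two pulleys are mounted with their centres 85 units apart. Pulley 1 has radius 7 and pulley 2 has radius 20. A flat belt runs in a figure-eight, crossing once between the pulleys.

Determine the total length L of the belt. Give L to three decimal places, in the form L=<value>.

crossed belt: β = asin((r1+r2)/C) = asin(27/85) = 18.5207°
wrap1 = wrap2 = π + 2β = 217.0414°
tangent length = C·cosβ = 80.5978
L = (r1+r2)·wrap + 2·C·cosβ = 27·3.7881 + 2·80.5978 = 263.4739

L=263.474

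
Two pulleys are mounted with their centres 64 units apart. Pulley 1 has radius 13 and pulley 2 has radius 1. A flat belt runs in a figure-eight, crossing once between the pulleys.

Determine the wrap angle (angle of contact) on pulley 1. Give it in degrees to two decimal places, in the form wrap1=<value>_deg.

crossed belt: β = asin((r1+r2)/C) = asin(14/64) = 12.6356°
wrap1 = wrap2 = π + 2β = 205.2713°

wrap1=205.27_deg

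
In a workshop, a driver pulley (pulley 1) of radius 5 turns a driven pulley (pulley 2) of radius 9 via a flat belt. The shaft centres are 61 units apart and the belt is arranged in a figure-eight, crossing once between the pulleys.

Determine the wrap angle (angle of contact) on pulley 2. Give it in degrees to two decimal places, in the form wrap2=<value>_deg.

crossed belt: β = asin((r1+r2)/C) = asin(14/61) = 13.2681°
wrap1 = wrap2 = π + 2β = 206.5362°

wrap2=206.54_deg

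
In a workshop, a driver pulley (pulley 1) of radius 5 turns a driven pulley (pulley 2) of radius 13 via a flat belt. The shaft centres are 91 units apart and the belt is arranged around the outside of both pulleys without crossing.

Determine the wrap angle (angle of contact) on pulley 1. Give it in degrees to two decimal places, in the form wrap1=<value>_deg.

open belt: β = asin((r2−r1)/C) = asin(8/91) = 5.0435°
wrap1 = π − 2β = 169.9130°
wrap2 = π + 2β = 190.0870°

wrap1=169.91_deg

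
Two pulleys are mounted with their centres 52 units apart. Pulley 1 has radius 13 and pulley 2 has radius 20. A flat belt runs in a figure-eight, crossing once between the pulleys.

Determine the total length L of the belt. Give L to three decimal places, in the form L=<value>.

L=229.422

crossed belt: β = asin((r1+r2)/C) = asin(33/52) = 39.3915°
wrap1 = wrap2 = π + 2β = 258.7829°
tangent length = C·cosβ = 40.1871
L = (r1+r2)·wrap + 2·C·cosβ = 33·4.5166 + 2·40.1871 = 229.4224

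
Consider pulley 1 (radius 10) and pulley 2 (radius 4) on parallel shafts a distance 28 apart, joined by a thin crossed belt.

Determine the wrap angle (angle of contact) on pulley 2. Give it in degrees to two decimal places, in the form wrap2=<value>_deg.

wrap2=240.00_deg

crossed belt: β = asin((r1+r2)/C) = asin(14/28) = 30.0000°
wrap1 = wrap2 = π + 2β = 240.0000°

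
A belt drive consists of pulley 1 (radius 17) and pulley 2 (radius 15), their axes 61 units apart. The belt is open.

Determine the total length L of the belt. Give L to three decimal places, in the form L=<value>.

open belt: β = asin((r2−r1)/C) = asin(-2/61) = -1.8789°
wrap1 = π − 2β = 183.7578°
wrap2 = π + 2β = 176.2422°
tangent length = C·cosβ = 60.9672
L = r1·wrap1 + r2·wrap2 + 2·C·cosβ = 17·3.2072 + 15·3.0760 + 2·60.9672 = 222.5965

L=222.597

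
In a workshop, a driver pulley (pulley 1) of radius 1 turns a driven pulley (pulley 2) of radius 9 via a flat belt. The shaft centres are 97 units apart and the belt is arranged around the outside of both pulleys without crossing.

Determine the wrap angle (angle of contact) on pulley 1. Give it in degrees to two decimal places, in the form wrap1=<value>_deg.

wrap1=170.54_deg

open belt: β = asin((r2−r1)/C) = asin(8/97) = 4.7308°
wrap1 = π − 2β = 170.5384°
wrap2 = π + 2β = 189.4616°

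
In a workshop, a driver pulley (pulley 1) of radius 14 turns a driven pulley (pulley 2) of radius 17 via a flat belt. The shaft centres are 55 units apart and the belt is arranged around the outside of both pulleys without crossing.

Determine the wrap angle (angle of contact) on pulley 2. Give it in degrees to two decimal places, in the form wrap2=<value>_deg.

open belt: β = asin((r2−r1)/C) = asin(3/55) = 3.1268°
wrap1 = π − 2β = 173.7464°
wrap2 = π + 2β = 186.2536°

wrap2=186.25_deg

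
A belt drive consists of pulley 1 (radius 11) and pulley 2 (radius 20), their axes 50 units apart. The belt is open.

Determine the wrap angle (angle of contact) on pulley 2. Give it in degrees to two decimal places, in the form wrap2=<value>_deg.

wrap2=200.74_deg

open belt: β = asin((r2−r1)/C) = asin(9/50) = 10.3698°
wrap1 = π − 2β = 159.2605°
wrap2 = π + 2β = 200.7395°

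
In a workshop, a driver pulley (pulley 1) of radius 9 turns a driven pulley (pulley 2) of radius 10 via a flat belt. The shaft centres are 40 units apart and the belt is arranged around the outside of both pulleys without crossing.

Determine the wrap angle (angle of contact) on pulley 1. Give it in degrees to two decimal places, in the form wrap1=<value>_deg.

wrap1=177.13_deg

open belt: β = asin((r2−r1)/C) = asin(1/40) = 1.4325°
wrap1 = π − 2β = 177.1349°
wrap2 = π + 2β = 182.8651°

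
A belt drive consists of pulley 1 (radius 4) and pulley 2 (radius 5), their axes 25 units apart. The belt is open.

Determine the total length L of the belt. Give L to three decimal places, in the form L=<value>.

open belt: β = asin((r2−r1)/C) = asin(1/25) = 2.2924°
wrap1 = π − 2β = 175.4151°
wrap2 = π + 2β = 184.5849°
tangent length = C·cosβ = 24.9800
L = r1·wrap1 + r2·wrap2 + 2·C·cosβ = 4·3.0616 + 5·3.2216 + 2·24.9800 = 78.3143

L=78.314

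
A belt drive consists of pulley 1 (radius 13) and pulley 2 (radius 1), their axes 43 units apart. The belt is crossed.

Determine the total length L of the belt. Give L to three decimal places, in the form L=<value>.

crossed belt: β = asin((r1+r2)/C) = asin(14/43) = 19.0008°
wrap1 = wrap2 = π + 2β = 218.0016°
tangent length = C·cosβ = 40.6571
L = (r1+r2)·wrap + 2·C·cosβ = 14·3.8048 + 2·40.6571 = 134.5820

L=134.582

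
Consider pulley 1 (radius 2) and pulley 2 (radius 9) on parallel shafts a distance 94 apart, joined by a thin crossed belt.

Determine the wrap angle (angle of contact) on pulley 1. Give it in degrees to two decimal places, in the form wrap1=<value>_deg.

crossed belt: β = asin((r1+r2)/C) = asin(11/94) = 6.7202°
wrap1 = wrap2 = π + 2β = 193.4404°

wrap1=193.44_deg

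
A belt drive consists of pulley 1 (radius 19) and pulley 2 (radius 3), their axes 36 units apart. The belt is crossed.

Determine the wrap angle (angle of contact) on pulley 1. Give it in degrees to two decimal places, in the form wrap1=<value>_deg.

crossed belt: β = asin((r1+r2)/C) = asin(22/36) = 37.6699°
wrap1 = wrap2 = π + 2β = 255.3398°

wrap1=255.34_deg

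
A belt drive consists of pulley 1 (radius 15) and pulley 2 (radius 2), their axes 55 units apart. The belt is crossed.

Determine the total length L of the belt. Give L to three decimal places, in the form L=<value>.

L=168.705

crossed belt: β = asin((r1+r2)/C) = asin(17/55) = 18.0045°
wrap1 = wrap2 = π + 2β = 216.0089°
tangent length = C·cosβ = 52.3068
L = (r1+r2)·wrap + 2·C·cosβ = 17·3.7701 + 2·52.3068 = 168.7047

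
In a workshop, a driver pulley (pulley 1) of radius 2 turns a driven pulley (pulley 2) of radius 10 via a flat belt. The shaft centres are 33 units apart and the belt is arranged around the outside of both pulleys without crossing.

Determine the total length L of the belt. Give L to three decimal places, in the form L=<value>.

open belt: β = asin((r2−r1)/C) = asin(8/33) = 14.0297°
wrap1 = π − 2β = 151.9407°
wrap2 = π + 2β = 208.0593°
tangent length = C·cosβ = 32.0156
L = r1·wrap1 + r2·wrap2 + 2·C·cosβ = 2·2.6519 + 10·3.6313 + 2·32.0156 = 105.6482

L=105.648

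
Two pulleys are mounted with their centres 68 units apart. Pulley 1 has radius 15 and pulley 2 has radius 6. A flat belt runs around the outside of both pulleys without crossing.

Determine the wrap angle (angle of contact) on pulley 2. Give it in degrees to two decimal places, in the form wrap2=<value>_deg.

wrap2=164.79_deg

open belt: β = asin((r2−r1)/C) = asin(-9/68) = -7.6056°
wrap1 = π − 2β = 195.2112°
wrap2 = π + 2β = 164.7888°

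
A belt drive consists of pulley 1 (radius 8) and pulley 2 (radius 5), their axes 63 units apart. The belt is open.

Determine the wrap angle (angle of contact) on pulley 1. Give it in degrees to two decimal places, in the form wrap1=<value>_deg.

open belt: β = asin((r2−r1)/C) = asin(-3/63) = -2.7294°
wrap1 = π − 2β = 185.4588°
wrap2 = π + 2β = 174.5412°

wrap1=185.46_deg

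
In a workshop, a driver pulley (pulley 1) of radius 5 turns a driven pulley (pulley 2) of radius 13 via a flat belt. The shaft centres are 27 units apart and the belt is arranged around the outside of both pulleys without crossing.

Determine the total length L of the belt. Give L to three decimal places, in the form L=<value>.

L=112.937

open belt: β = asin((r2−r1)/C) = asin(8/27) = 17.2353°
wrap1 = π − 2β = 145.5294°
wrap2 = π + 2β = 214.4706°
tangent length = C·cosβ = 25.7876
L = r1·wrap1 + r2·wrap2 + 2·C·cosβ = 5·2.5400 + 13·3.7432 + 2·25.7876 = 112.9369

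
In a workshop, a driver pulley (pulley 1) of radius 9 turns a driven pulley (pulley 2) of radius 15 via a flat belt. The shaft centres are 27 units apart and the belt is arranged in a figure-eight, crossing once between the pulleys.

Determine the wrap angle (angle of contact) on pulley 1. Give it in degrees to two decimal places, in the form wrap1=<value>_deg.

wrap1=305.47_deg

crossed belt: β = asin((r1+r2)/C) = asin(24/27) = 62.7340°
wrap1 = wrap2 = π + 2β = 305.4679°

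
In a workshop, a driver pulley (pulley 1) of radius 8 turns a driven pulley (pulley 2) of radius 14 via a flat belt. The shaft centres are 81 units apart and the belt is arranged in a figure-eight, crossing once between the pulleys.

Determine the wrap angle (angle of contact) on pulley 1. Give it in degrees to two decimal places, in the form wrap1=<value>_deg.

crossed belt: β = asin((r1+r2)/C) = asin(22/81) = 15.7598°
wrap1 = wrap2 = π + 2β = 211.5196°

wrap1=211.52_deg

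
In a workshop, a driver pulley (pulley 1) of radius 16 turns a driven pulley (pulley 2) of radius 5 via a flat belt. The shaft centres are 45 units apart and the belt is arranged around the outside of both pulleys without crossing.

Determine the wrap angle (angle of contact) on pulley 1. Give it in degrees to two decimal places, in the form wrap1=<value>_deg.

open belt: β = asin((r2−r1)/C) = asin(-11/45) = -14.1490°
wrap1 = π − 2β = 208.2980°
wrap2 = π + 2β = 151.7020°

wrap1=208.30_deg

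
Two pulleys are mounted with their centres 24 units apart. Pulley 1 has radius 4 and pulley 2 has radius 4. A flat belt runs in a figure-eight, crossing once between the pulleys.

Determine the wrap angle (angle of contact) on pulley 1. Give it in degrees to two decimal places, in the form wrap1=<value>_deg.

crossed belt: β = asin((r1+r2)/C) = asin(8/24) = 19.4712°
wrap1 = wrap2 = π + 2β = 218.9424°

wrap1=218.94_deg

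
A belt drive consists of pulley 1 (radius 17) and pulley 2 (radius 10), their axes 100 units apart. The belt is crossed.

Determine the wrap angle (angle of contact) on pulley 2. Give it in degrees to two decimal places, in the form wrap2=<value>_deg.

wrap2=211.33_deg

crossed belt: β = asin((r1+r2)/C) = asin(27/100) = 15.6643°
wrap1 = wrap2 = π + 2β = 211.3285°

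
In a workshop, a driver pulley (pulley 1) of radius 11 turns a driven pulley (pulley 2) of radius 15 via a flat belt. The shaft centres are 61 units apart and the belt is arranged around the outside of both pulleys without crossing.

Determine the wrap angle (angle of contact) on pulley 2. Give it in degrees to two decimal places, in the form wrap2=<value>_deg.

wrap2=187.52_deg

open belt: β = asin((r2−r1)/C) = asin(4/61) = 3.7598°
wrap1 = π − 2β = 172.4804°
wrap2 = π + 2β = 187.5196°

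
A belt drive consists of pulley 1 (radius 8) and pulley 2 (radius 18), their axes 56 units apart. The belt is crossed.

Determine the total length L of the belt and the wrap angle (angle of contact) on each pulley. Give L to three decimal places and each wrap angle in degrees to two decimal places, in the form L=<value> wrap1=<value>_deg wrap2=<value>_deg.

crossed belt: β = asin((r1+r2)/C) = asin(26/56) = 27.6640°
wrap1 = wrap2 = π + 2β = 235.3280°
tangent length = C·cosβ = 49.5984
L = (r1+r2)·wrap + 2·C·cosβ = 26·4.1072 + 2·49.5984 = 205.9852

L=205.985 wrap1=235.33_deg wrap2=235.33_deg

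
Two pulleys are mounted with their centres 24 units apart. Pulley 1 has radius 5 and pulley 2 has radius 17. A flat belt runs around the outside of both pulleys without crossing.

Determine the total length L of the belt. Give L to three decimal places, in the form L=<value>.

L=123.251

open belt: β = asin((r2−r1)/C) = asin(12/24) = 30.0000°
wrap1 = π − 2β = 120.0000°
wrap2 = π + 2β = 240.0000°
tangent length = C·cosβ = 20.7846
L = r1·wrap1 + r2·wrap2 + 2·C·cosβ = 5·2.0944 + 17·4.1888 + 2·20.7846 = 123.2506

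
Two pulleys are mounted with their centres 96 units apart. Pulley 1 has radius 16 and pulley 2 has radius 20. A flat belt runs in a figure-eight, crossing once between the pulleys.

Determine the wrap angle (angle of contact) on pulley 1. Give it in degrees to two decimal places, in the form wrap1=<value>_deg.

wrap1=224.05_deg

crossed belt: β = asin((r1+r2)/C) = asin(36/96) = 22.0243°
wrap1 = wrap2 = π + 2β = 224.0486°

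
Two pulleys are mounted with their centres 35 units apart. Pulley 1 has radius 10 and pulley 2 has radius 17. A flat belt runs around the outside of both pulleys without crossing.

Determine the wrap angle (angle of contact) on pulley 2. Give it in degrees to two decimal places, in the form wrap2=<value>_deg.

wrap2=203.07_deg

open belt: β = asin((r2−r1)/C) = asin(7/35) = 11.5370°
wrap1 = π − 2β = 156.9261°
wrap2 = π + 2β = 203.0739°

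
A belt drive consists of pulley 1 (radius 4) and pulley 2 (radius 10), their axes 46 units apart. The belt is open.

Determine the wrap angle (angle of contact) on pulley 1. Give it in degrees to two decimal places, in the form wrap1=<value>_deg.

open belt: β = asin((r2−r1)/C) = asin(6/46) = 7.4947°
wrap1 = π − 2β = 165.0106°
wrap2 = π + 2β = 194.9894°

wrap1=165.01_deg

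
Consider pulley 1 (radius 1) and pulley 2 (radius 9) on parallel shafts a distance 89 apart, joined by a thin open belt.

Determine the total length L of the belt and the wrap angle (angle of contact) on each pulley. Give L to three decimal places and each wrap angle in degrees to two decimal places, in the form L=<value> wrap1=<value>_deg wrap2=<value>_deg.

open belt: β = asin((r2−r1)/C) = asin(8/89) = 5.1571°
wrap1 = π − 2β = 169.6857°
wrap2 = π + 2β = 190.3143°
tangent length = C·cosβ = 88.6397
L = r1·wrap1 + r2·wrap2 + 2·C·cosβ = 1·2.9616 + 9·3.3216 + 2·88.6397 = 210.1355

L=210.136 wrap1=169.69_deg wrap2=190.31_deg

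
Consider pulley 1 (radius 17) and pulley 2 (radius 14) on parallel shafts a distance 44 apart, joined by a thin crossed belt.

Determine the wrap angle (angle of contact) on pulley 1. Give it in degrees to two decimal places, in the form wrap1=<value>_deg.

crossed belt: β = asin((r1+r2)/C) = asin(31/44) = 44.7928°
wrap1 = wrap2 = π + 2β = 269.5857°

wrap1=269.59_deg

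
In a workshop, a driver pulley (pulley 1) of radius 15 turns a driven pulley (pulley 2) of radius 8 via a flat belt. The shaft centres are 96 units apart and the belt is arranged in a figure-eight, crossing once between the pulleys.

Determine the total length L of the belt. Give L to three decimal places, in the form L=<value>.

crossed belt: β = asin((r1+r2)/C) = asin(23/96) = 13.8619°
wrap1 = wrap2 = π + 2β = 207.7239°
tangent length = C·cosβ = 93.2041
L = (r1+r2)·wrap + 2·C·cosβ = 23·3.6255 + 2·93.2041 = 269.7939

L=269.794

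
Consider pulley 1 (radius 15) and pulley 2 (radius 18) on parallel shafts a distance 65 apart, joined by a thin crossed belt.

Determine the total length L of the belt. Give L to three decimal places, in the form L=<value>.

L=250.818

crossed belt: β = asin((r1+r2)/C) = asin(33/65) = 30.5102°
wrap1 = wrap2 = π + 2β = 241.0205°
tangent length = C·cosβ = 56.0000
L = (r1+r2)·wrap + 2·C·cosβ = 33·4.2066 + 2·56.0000 = 250.8178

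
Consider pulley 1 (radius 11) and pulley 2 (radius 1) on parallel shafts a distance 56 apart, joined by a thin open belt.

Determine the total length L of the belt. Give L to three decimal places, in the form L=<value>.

open belt: β = asin((r2−r1)/C) = asin(-10/56) = -10.2866°
wrap1 = π − 2β = 200.5731°
wrap2 = π + 2β = 159.4269°
tangent length = C·cosβ = 55.0999
L = r1·wrap1 + r2·wrap2 + 2·C·cosβ = 11·3.5007 + 1·2.7825 + 2·55.0999 = 151.4896

L=151.490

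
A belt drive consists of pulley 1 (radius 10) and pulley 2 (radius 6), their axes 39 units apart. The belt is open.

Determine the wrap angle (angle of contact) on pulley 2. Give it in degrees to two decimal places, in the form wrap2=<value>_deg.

wrap2=168.23_deg

open belt: β = asin((r2−r1)/C) = asin(-4/39) = -5.8868°
wrap1 = π − 2β = 191.7737°
wrap2 = π + 2β = 168.2263°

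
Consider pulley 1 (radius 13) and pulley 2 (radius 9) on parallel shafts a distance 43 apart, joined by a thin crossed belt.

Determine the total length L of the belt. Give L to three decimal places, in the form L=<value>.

crossed belt: β = asin((r1+r2)/C) = asin(22/43) = 30.7723°
wrap1 = wrap2 = π + 2β = 241.5446°
tangent length = C·cosβ = 36.9459
L = (r1+r2)·wrap + 2·C·cosβ = 22·4.2157 + 2·36.9459 = 166.6383

L=166.638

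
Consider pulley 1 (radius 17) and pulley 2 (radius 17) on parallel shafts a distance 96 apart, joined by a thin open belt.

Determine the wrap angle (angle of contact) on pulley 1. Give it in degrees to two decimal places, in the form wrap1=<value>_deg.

wrap1=180.00_deg

open belt: β = asin((r2−r1)/C) = asin(0/96) = 0.0000°
wrap1 = π − 2β = 180.0000°
wrap2 = π + 2β = 180.0000°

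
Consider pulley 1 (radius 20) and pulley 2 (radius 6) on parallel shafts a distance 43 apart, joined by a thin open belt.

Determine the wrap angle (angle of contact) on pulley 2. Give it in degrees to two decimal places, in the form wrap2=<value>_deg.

wrap2=142.00_deg

open belt: β = asin((r2−r1)/C) = asin(-14/43) = -19.0008°
wrap1 = π − 2β = 218.0016°
wrap2 = π + 2β = 141.9984°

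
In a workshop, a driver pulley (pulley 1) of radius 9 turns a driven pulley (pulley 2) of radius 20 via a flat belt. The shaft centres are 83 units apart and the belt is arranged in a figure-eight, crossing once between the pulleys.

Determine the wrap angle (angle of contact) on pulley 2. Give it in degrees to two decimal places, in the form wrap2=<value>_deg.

wrap2=220.90_deg

crossed belt: β = asin((r1+r2)/C) = asin(29/83) = 20.4505°
wrap1 = wrap2 = π + 2β = 220.9009°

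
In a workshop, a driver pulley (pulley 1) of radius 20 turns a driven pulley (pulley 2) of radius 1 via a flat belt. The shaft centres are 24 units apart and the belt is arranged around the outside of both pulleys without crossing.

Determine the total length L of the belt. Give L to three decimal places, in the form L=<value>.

L=130.013

open belt: β = asin((r2−r1)/C) = asin(-19/24) = -52.3415°
wrap1 = π − 2β = 284.6831°
wrap2 = π + 2β = 75.3169°
tangent length = C·cosβ = 14.6629
L = r1·wrap1 + r2·wrap2 + 2·C·cosβ = 20·4.9687 + 1·1.3145 + 2·14.6629 = 130.0134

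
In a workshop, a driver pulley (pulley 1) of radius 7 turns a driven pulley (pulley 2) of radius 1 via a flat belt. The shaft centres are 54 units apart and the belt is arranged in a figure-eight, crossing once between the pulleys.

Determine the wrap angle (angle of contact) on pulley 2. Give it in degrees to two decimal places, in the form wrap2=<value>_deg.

crossed belt: β = asin((r1+r2)/C) = asin(8/54) = 8.5196°
wrap1 = wrap2 = π + 2β = 197.0392°

wrap2=197.04_deg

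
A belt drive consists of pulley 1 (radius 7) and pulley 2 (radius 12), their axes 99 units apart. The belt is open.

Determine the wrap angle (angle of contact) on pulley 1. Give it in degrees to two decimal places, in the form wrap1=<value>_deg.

open belt: β = asin((r2−r1)/C) = asin(5/99) = 2.8950°
wrap1 = π − 2β = 174.2101°
wrap2 = π + 2β = 185.7899°

wrap1=174.21_deg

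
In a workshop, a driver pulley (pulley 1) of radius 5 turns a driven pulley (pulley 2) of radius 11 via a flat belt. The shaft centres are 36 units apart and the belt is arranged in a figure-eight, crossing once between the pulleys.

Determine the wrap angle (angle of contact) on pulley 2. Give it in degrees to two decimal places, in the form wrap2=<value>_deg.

wrap2=232.78_deg

crossed belt: β = asin((r1+r2)/C) = asin(16/36) = 26.3878°
wrap1 = wrap2 = π + 2β = 232.7756°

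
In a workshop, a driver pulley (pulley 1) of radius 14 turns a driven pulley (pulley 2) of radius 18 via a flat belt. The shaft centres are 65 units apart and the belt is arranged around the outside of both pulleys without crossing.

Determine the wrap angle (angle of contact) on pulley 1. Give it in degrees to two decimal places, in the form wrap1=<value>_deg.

open belt: β = asin((r2−r1)/C) = asin(4/65) = 3.5281°
wrap1 = π − 2β = 172.9438°
wrap2 = π + 2β = 187.0562°

wrap1=172.94_deg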